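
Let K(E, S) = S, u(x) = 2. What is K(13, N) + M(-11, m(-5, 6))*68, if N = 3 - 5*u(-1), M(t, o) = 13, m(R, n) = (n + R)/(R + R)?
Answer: 877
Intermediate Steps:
m(R, n) = (R + n)/(2*R) (m(R, n) = (R + n)/((2*R)) = (R + n)*(1/(2*R)) = (R + n)/(2*R))
N = -7 (N = 3 - 5*2 = 3 - 10 = -7)
K(13, N) + M(-11, m(-5, 6))*68 = -7 + 13*68 = -7 + 884 = 877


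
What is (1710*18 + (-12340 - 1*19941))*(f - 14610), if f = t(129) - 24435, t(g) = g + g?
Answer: 58219287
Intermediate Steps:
t(g) = 2*g
f = -24177 (f = 2*129 - 24435 = 258 - 24435 = -24177)
(1710*18 + (-12340 - 1*19941))*(f - 14610) = (1710*18 + (-12340 - 1*19941))*(-24177 - 14610) = (30780 + (-12340 - 19941))*(-38787) = (30780 - 32281)*(-38787) = -1501*(-38787) = 58219287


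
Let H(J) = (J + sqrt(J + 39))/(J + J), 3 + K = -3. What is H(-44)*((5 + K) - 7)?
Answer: -4 + I*sqrt(5)/11 ≈ -4.0 + 0.20328*I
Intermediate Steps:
K = -6 (K = -3 - 3 = -6)
H(J) = (J + sqrt(39 + J))/(2*J) (H(J) = (J + sqrt(39 + J))/((2*J)) = (J + sqrt(39 + J))*(1/(2*J)) = (J + sqrt(39 + J))/(2*J))
H(-44)*((5 + K) - 7) = ((1/2)*(-44 + sqrt(39 - 44))/(-44))*((5 - 6) - 7) = ((1/2)*(-1/44)*(-44 + sqrt(-5)))*(-1 - 7) = ((1/2)*(-1/44)*(-44 + I*sqrt(5)))*(-8) = (1/2 - I*sqrt(5)/88)*(-8) = -4 + I*sqrt(5)/11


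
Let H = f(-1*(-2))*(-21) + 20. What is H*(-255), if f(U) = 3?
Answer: 10965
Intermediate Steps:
H = -43 (H = 3*(-21) + 20 = -63 + 20 = -43)
H*(-255) = -43*(-255) = 10965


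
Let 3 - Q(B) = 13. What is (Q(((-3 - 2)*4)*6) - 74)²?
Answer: 7056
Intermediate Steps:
Q(B) = -10 (Q(B) = 3 - 1*13 = 3 - 13 = -10)
(Q(((-3 - 2)*4)*6) - 74)² = (-10 - 74)² = (-84)² = 7056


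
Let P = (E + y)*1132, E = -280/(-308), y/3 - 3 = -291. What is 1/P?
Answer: -11/10747208 ≈ -1.0235e-6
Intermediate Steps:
y = -864 (y = 9 + 3*(-291) = 9 - 873 = -864)
E = 10/11 (E = -280*(-1/308) = 10/11 ≈ 0.90909)
P = -10747208/11 (P = (10/11 - 864)*1132 = -9494/11*1132 = -10747208/11 ≈ -9.7702e+5)
1/P = 1/(-10747208/11) = -11/10747208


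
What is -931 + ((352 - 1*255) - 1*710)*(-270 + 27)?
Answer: 148028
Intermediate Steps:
-931 + ((352 - 1*255) - 1*710)*(-270 + 27) = -931 + ((352 - 255) - 710)*(-243) = -931 + (97 - 710)*(-243) = -931 - 613*(-243) = -931 + 148959 = 148028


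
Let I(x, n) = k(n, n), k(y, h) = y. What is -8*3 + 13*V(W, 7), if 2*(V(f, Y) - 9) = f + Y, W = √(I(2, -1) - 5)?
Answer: 277/2 + 13*I*√6/2 ≈ 138.5 + 15.922*I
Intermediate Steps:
I(x, n) = n
W = I*√6 (W = √(-1 - 5) = √(-6) = I*√6 ≈ 2.4495*I)
V(f, Y) = 9 + Y/2 + f/2 (V(f, Y) = 9 + (f + Y)/2 = 9 + (Y + f)/2 = 9 + (Y/2 + f/2) = 9 + Y/2 + f/2)
-8*3 + 13*V(W, 7) = -8*3 + 13*(9 + (½)*7 + (I*√6)/2) = -24 + 13*(9 + 7/2 + I*√6/2) = -24 + 13*(25/2 + I*√6/2) = -24 + (325/2 + 13*I*√6/2) = 277/2 + 13*I*√6/2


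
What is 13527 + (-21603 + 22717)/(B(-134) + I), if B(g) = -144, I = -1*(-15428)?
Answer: 103373891/7642 ≈ 13527.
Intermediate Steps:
I = 15428
13527 + (-21603 + 22717)/(B(-134) + I) = 13527 + (-21603 + 22717)/(-144 + 15428) = 13527 + 1114/15284 = 13527 + 1114*(1/15284) = 13527 + 557/7642 = 103373891/7642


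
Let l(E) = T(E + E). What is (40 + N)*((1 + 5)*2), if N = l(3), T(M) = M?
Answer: 552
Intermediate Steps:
l(E) = 2*E (l(E) = E + E = 2*E)
N = 6 (N = 2*3 = 6)
(40 + N)*((1 + 5)*2) = (40 + 6)*((1 + 5)*2) = 46*(6*2) = 46*12 = 552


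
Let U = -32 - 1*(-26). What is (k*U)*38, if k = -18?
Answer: 4104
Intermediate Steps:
U = -6 (U = -32 + 26 = -6)
(k*U)*38 = -18*(-6)*38 = 108*38 = 4104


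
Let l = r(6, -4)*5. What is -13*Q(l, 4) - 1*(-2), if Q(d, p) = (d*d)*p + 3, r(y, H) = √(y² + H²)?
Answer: -67637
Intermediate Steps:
r(y, H) = √(H² + y²)
l = 10*√13 (l = √((-4)² + 6²)*5 = √(16 + 36)*5 = √52*5 = (2*√13)*5 = 10*√13 ≈ 36.056)
Q(d, p) = 3 + p*d² (Q(d, p) = d²*p + 3 = p*d² + 3 = 3 + p*d²)
-13*Q(l, 4) - 1*(-2) = -13*(3 + 4*(10*√13)²) - 1*(-2) = -13*(3 + 4*1300) + 2 = -13*(3 + 5200) + 2 = -13*5203 + 2 = -67639 + 2 = -67637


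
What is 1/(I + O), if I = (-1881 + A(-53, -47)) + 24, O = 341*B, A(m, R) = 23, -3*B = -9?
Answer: -1/811 ≈ -0.0012330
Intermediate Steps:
B = 3 (B = -⅓*(-9) = 3)
O = 1023 (O = 341*3 = 1023)
I = -1834 (I = (-1881 + 23) + 24 = -1858 + 24 = -1834)
1/(I + O) = 1/(-1834 + 1023) = 1/(-811) = -1/811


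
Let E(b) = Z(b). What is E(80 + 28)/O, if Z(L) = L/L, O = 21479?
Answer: 1/21479 ≈ 4.6557e-5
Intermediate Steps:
Z(L) = 1
E(b) = 1
E(80 + 28)/O = 1/21479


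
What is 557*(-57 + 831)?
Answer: 431118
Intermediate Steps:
557*(-57 + 831) = 557*774 = 431118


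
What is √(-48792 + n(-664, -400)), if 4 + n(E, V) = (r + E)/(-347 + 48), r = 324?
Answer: 4*I*√272644346/299 ≈ 220.9*I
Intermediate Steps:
n(E, V) = -1520/299 - E/299 (n(E, V) = -4 + (324 + E)/(-347 + 48) = -4 + (324 + E)/(-299) = -4 + (324 + E)*(-1/299) = -4 + (-324/299 - E/299) = -1520/299 - E/299)
√(-48792 + n(-664, -400)) = √(-48792 + (-1520/299 - 1/299*(-664))) = √(-48792 + (-1520/299 + 664/299)) = √(-48792 - 856/299) = √(-14589664/299) = 4*I*√272644346/299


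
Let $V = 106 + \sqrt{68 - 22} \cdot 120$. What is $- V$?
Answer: $-106 - 120 \sqrt{46} \approx -919.88$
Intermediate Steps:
$V = 106 + 120 \sqrt{46}$ ($V = 106 + \sqrt{46} \cdot 120 = 106 + 120 \sqrt{46} \approx 919.88$)
$- V = - (106 + 120 \sqrt{46}) = -106 - 120 \sqrt{46}$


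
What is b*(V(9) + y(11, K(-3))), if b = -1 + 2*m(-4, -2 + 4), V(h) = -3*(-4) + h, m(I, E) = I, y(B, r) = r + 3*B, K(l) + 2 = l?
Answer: -441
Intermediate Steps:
K(l) = -2 + l
V(h) = 12 + h
b = -9 (b = -1 + 2*(-4) = -1 - 8 = -9)
b*(V(9) + y(11, K(-3))) = -9*((12 + 9) + ((-2 - 3) + 3*11)) = -9*(21 + (-5 + 33)) = -9*(21 + 28) = -9*49 = -441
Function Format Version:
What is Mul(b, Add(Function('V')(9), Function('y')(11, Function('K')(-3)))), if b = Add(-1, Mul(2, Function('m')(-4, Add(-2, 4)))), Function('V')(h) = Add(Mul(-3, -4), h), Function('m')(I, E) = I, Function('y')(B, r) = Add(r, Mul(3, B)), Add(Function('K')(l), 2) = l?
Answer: -441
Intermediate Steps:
Function('K')(l) = Add(-2, l)
Function('V')(h) = Add(12, h)
b = -9 (b = Add(-1, Mul(2, -4)) = Add(-1, -8) = -9)
Mul(b, Add(Function('V')(9), Function('y')(11, Function('K')(-3)))) = Mul(-9, Add(Add(12, 9), Add(Add(-2, -3), Mul(3, 11)))) = Mul(-9, Add(21, Add(-5, 33))) = Mul(-9, Add(21, 28)) = Mul(-9, 49) = -441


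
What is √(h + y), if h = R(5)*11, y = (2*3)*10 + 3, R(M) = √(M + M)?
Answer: √(63 + 11*√10) ≈ 9.8886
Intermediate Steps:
R(M) = √2*√M (R(M) = √(2*M) = √2*√M)
y = 63 (y = 6*10 + 3 = 60 + 3 = 63)
h = 11*√10 (h = (√2*√5)*11 = √10*11 = 11*√10 ≈ 34.785)
√(h + y) = √(11*√10 + 63) = √(63 + 11*√10)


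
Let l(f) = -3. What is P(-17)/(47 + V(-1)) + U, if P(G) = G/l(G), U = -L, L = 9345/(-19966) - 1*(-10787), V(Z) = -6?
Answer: -26489419909/2455818 ≈ -10786.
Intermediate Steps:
L = 215363897/19966 (L = 9345*(-1/19966) + 10787 = -9345/19966 + 10787 = 215363897/19966 ≈ 10787.)
U = -215363897/19966 (U = -1*215363897/19966 = -215363897/19966 ≈ -10787.)
P(G) = -G/3 (P(G) = G/(-3) = G*(-1/3) = -G/3)
P(-17)/(47 + V(-1)) + U = (-1/3*(-17))/(47 - 6) - 215363897/19966 = (17/3)/41 - 215363897/19966 = (17/3)*(1/41) - 215363897/19966 = 17/123 - 215363897/19966 = -26489419909/2455818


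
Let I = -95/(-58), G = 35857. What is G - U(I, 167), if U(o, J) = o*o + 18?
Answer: 120553371/3364 ≈ 35836.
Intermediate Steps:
I = 95/58 (I = -95*(-1/58) = 95/58 ≈ 1.6379)
U(o, J) = 18 + o² (U(o, J) = o² + 18 = 18 + o²)
G - U(I, 167) = 35857 - (18 + (95/58)²) = 35857 - (18 + 9025/3364) = 35857 - 1*69577/3364 = 35857 - 69577/3364 = 120553371/3364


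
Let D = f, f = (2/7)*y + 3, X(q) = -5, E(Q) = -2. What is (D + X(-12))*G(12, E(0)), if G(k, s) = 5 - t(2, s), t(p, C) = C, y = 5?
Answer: -4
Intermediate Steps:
f = 31/7 (f = (2/7)*5 + 3 = 10/7 + 3 = 31/7 ≈ 4.4286)
D = 31/7 ≈ 4.4286
G(k, s) = 5 - s
(D + X(-12))*G(12, E(0)) = (31/7 - 5)*(5 - 1*(-2)) = -4*(5 + 2)/7 = -4/7*7 = -4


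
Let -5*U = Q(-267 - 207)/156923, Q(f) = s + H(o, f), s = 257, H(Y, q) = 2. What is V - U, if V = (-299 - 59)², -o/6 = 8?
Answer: 100559397119/784615 ≈ 1.2816e+5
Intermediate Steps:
o = -48 (o = -6*8 = -48)
Q(f) = 259 (Q(f) = 257 + 2 = 259)
U = -259/784615 (U = -259/(5*156923) = -⅕*259/156923 = -259/784615 ≈ -0.00033010)
V = 128164 (V = (-358)² = 128164)
V - U = 128164 - 1*(-259/784615) = 128164 + 259/784615 = 100559397119/784615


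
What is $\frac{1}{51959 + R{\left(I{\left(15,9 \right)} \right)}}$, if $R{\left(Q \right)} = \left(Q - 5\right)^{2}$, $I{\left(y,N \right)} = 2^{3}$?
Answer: $\frac{1}{51968} \approx 1.9243 \cdot 10^{-5}$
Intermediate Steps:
$I{\left(y,N \right)} = 8$
$R{\left(Q \right)} = \left(-5 + Q\right)^{2}$
$\frac{1}{51959 + R{\left(I{\left(15,9 \right)} \right)}} = \frac{1}{51959 + \left(-5 + 8\right)^{2}} = \frac{1}{51959 + 3^{2}} = \frac{1}{51959 + 9} = \frac{1}{51968}$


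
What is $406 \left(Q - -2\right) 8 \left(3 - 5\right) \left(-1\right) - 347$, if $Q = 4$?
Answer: $38629$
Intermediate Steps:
$406 \left(Q - -2\right) 8 \left(3 - 5\right) \left(-1\right) - 347 = 406 \left(4 - -2\right) 8 \left(3 - 5\right) \left(-1\right) - 347 = 406 \left(4 + 2\right) 8 \left(\left(-2\right) \left(-1\right)\right) - 347 = 406 \cdot 6 \cdot 8 \cdot 2 - 347 = 406 \cdot 48 \cdot 2 - 347 = 406 \cdot 96 - 347 = 38976 - 347 = 38629$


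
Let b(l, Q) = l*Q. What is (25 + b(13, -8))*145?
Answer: -11455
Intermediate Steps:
b(l, Q) = Q*l
(25 + b(13, -8))*145 = (25 - 8*13)*145 = (25 - 104)*145 = -79*145 = -11455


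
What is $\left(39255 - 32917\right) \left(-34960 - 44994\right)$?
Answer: $-506748452$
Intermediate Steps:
$\left(39255 - 32917\right) \left(-34960 - 44994\right) = 6338 \left(-79954\right) = -506748452$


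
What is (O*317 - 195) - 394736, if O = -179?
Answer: -451674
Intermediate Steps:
(O*317 - 195) - 394736 = (-179*317 - 195) - 394736 = (-56743 - 195) - 394736 = -56938 - 394736 = -451674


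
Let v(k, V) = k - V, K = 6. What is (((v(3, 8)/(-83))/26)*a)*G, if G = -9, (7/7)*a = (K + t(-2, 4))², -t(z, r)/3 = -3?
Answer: -10125/2158 ≈ -4.6918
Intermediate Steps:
t(z, r) = 9 (t(z, r) = -3*(-3) = 9)
a = 225 (a = (6 + 9)² = 15² = 225)
(((v(3, 8)/(-83))/26)*a)*G = ((((3 - 1*8)/(-83))/26)*225)*(-9) = ((((3 - 8)*(-1/83))*(1/26))*225)*(-9) = ((-5*(-1/83)*(1/26))*225)*(-9) = (((5/83)*(1/26))*225)*(-9) = ((5/2158)*225)*(-9) = (1125/2158)*(-9) = -10125/2158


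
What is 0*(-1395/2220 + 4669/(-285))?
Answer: 0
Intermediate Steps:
0*(-1395/2220 + 4669/(-285)) = 0*(-1395*1/2220 + 4669*(-1/285)) = 0*(-93/148 - 4669/285) = 0*(-717517/42180) = 0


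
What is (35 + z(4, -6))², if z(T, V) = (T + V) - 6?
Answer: 729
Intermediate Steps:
z(T, V) = -6 + T + V
(35 + z(4, -6))² = (35 + (-6 + 4 - 6))² = (35 - 8)² = 27² = 729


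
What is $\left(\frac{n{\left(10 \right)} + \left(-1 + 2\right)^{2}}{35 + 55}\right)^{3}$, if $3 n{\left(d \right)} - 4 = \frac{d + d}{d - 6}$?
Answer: $\frac{8}{91125} \approx 8.7791 \cdot 10^{-5}$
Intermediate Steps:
$n{\left(d \right)} = \frac{4}{3} + \frac{2 d}{3 \left(-6 + d\right)}$ ($n{\left(d \right)} = \frac{4}{3} + \frac{\left(d + d\right) \frac{1}{d - 6}}{3} = \frac{4}{3} + \frac{2 d \frac{1}{-6 + d}}{3} = \frac{4}{3} + \frac{2 d}{3 \left(-6 + d\right)}$)
$\left(\frac{n{\left(10 \right)} + \left(-1 + 2\right)^{2}}{35 + 55}\right)^{3} = \left(\frac{\frac{2 \left(-4 + 10\right)}{-6 + 10} + \left(-1 + 2\right)^{2}}{35 + 55}\right)^{3} = \left(\frac{2 \cdot \frac{1}{4} \cdot 6 + 1^{2}}{90}\right)^{3} = \left(\left(2 \cdot \frac{1}{4} \cdot 6 + 1\right) \frac{1}{90}\right)^{3} = \left(\left(3 + 1\right) \frac{1}{90}\right)^{3} = \left(4 \cdot \frac{1}{90}\right)^{3} = \left(\frac{2}{45}\right)^{3} = \frac{8}{91125}$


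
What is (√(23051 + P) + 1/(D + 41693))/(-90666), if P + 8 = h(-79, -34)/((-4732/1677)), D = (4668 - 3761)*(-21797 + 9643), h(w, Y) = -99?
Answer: 1/995692652010 - √764438493/16501212 ≈ -0.0016755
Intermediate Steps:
D = -11023678 (D = 907*(-12154) = -11023678)
P = 9859/364 (P = -8 - 99/((-4732/1677)) = -8 - 99/((-4732*1/1677)) = -8 - 99/(-364/129) = -8 - 99*(-129/364) = -8 + 12771/364 = 9859/364 ≈ 27.085)
(√(23051 + P) + 1/(D + 41693))/(-90666) = (√(23051 + 9859/364) + 1/(-11023678 + 41693))/(-90666) = (√(8400423/364) + 1/(-10981985))*(-1/90666) = (√764438493/182 - 1/10981985)*(-1/90666) = (-1/10981985 + √764438493/182)*(-1/90666) = 1/995692652010 - √764438493/16501212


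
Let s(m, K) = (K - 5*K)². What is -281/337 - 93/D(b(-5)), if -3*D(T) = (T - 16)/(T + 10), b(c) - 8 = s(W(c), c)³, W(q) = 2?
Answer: 2999744847331/10783998652 ≈ 278.17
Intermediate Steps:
s(m, K) = 16*K² (s(m, K) = (-4*K)² = 16*K²)
b(c) = 8 + 4096*c⁶ (b(c) = 8 + (16*c²)³ = 8 + 4096*c⁶)
D(T) = -(-16 + T)/(3*(10 + T)) (D(T) = -(T - 16)/(3*(T + 10)) = -(-16 + T)/(3*(10 + T)))
-281/337 - 93/D(b(-5)) = -281/337 - 93*3*(10 + (8 + 4096*(-5)⁶))/(16 - (8 + 4096*(-5)⁶)) = -281*1/337 - 93*3*(10 + (8 + 4096*15625))/(16 - (8 + 4096*15625)) = -281/337 - 93*3*(10 + (8 + 64000000))/(16 - (8 + 64000000)) = -281/337 - 93*3*(10 + 64000008)/(16 - 1*64000008) = -281/337 - 93*192000054/(16 - 64000008) = -281/337 - 93/((⅓)*(1/64000018)*(-63999992)) = -281/337 - 93/(-31999996/96000027) = -281/337 - 93*(-96000027/31999996) = -281/337 + 8928002511/31999996 = 2999744847331/10783998652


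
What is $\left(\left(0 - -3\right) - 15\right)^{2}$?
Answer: $144$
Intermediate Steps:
$\left(\left(0 - -3\right) - 15\right)^{2} = \left(\left(0 + 3\right) - 15\right)^{2} = \left(3 - 15\right)^{2} = \left(-12\right)^{2} = 144$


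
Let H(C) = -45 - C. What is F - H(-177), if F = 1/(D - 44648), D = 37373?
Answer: -960301/7275 ≈ -132.00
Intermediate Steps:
F = -1/7275 (F = 1/(37373 - 44648) = 1/(-7275) = -1/7275 ≈ -0.00013746)
F - H(-177) = -1/7275 - (-45 - 1*(-177)) = -1/7275 - (-45 + 177) = -1/7275 - 1*132 = -1/7275 - 132 = -960301/7275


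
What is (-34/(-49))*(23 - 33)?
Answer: -340/49 ≈ -6.9388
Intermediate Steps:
(-34/(-49))*(23 - 33) = -34*(-1/49)*(-10) = (34/49)*(-10) = -340/49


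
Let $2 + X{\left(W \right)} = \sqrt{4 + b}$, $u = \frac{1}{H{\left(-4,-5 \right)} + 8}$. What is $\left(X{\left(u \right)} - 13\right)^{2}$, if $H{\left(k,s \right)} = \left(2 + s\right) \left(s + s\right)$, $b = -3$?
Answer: $196$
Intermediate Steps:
$H{\left(k,s \right)} = 2 s \left(2 + s\right)$ ($H{\left(k,s \right)} = \left(2 + s\right) 2 s = 2 s \left(2 + s\right)$)
$u = \frac{1}{38}$ ($u = \frac{1}{2 \left(-5\right) \left(2 - 5\right) + 8} = \frac{1}{2 \left(-5\right) \left(-3\right) + 8} = \frac{1}{30 + 8} = \frac{1}{38} \approx 0.026316$)
$X{\left(W \right)} = -1$ ($X{\left(W \right)} = -2 + \sqrt{4 - 3} = -2 + \sqrt{1} = -2 + 1 = -1$)
$\left(X{\left(u \right)} - 13\right)^{2} = \left(-1 - 13\right)^{2} = \left(-14\right)^{2} = 196$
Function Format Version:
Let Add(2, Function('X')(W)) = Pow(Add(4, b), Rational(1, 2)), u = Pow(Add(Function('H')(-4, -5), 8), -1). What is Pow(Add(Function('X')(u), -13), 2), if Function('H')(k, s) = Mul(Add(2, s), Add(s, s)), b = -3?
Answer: 196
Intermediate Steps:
Function('H')(k, s) = Mul(2, s, Add(2, s)) (Function('H')(k, s) = Mul(Add(2, s), Mul(2, s)) = Mul(2, s, Add(2, s)))
u = Rational(1, 38) (u = Pow(Add(Mul(2, -5, Add(2, -5)), 8), -1) = Pow(Add(Mul(2, -5, -3), 8), -1) = Pow(Add(30, 8), -1) = Pow(38, -1) = Rational(1, 38) ≈ 0.026316)
Function('X')(W) = -1 (Function('X')(W) = Add(-2, Pow(Add(4, -3), Rational(1, 2))) = Add(-2, Pow(1, Rational(1, 2))) = Add(-2, 1) = -1)
Pow(Add(Function('X')(u), -13), 2) = Pow(Add(-1, -13), 2) = Pow(-14, 2) = 196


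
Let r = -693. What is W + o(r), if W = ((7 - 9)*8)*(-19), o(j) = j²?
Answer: 480553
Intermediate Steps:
W = 304 (W = -2*8*(-19) = -16*(-19) = 304)
W + o(r) = 304 + (-693)² = 304 + 480249 = 480553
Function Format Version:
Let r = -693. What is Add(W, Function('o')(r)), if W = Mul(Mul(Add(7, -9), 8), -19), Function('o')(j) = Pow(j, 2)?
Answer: 480553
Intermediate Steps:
W = 304 (W = Mul(Mul(-2, 8), -19) = Mul(-16, -19) = 304)
Add(W, Function('o')(r)) = Add(304, Pow(-693, 2)) = Add(304, 480249) = 480553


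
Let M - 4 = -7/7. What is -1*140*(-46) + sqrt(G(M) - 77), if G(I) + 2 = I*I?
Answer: 6440 + I*sqrt(70) ≈ 6440.0 + 8.3666*I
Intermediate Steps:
M = 3 (M = 4 - 7/7 = 4 - 7*1/7 = 4 - 1 = 3)
G(I) = -2 + I**2 (G(I) = -2 + I*I = -2 + I**2)
-1*140*(-46) + sqrt(G(M) - 77) = -1*140*(-46) + sqrt((-2 + 3**2) - 77) = -140*(-46) + sqrt((-2 + 9) - 77) = 6440 + sqrt(7 - 77) = 6440 + sqrt(-70) = 6440 + I*sqrt(70)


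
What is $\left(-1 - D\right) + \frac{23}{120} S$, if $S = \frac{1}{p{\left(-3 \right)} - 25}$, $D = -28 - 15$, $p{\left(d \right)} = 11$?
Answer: $\frac{70537}{1680} \approx 41.986$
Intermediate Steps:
$D = -43$ ($D = -28 - 15 = -43$)
$S = - \frac{1}{14}$ ($S = \frac{1}{11 - 25} = \frac{1}{-14} = - \frac{1}{14} \approx -0.071429$)
$\left(-1 - D\right) + \frac{23}{120} S = \left(-1 - -43\right) + \frac{23}{120} \left(- \frac{1}{14}\right) = \left(-1 + 43\right) + 23 \cdot \frac{1}{120} \left(- \frac{1}{14}\right) = 42 + \frac{23}{120} \left(- \frac{1}{14}\right) = 42 - \frac{23}{1680} = \frac{70537}{1680}$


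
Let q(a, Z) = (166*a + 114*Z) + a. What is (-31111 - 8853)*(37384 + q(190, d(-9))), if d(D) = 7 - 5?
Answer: -2771183688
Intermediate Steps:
d(D) = 2
q(a, Z) = 114*Z + 167*a (q(a, Z) = (114*Z + 166*a) + a = 114*Z + 167*a)
(-31111 - 8853)*(37384 + q(190, d(-9))) = (-31111 - 8853)*(37384 + (114*2 + 167*190)) = -39964*(37384 + (228 + 31730)) = -39964*(37384 + 31958) = -39964*69342 = -2771183688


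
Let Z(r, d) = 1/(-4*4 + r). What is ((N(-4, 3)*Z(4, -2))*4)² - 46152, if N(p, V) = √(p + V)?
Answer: -415369/9 ≈ -46152.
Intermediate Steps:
Z(r, d) = 1/(-16 + r)
N(p, V) = √(V + p)
((N(-4, 3)*Z(4, -2))*4)² - 46152 = ((√(3 - 4)/(-16 + 4))*4)² - 46152 = ((√(-1)/(-12))*4)² - 46152 = ((I*(-1/12))*4)² - 46152 = (-I/12*4)² - 46152 = (-I/3)² - 46152 = -⅑ - 46152 = -415369/9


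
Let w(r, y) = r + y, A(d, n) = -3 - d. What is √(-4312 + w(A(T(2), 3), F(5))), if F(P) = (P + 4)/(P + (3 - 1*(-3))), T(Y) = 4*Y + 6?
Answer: 69*I*√110/11 ≈ 65.789*I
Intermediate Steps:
T(Y) = 6 + 4*Y
F(P) = (4 + P)/(6 + P) (F(P) = (4 + P)/(P + (3 + 3)) = (4 + P)/(P + 6) = (4 + P)/(6 + P))
√(-4312 + w(A(T(2), 3), F(5))) = √(-4312 + ((-3 - (6 + 4*2)) + (4 + 5)/(6 + 5))) = √(-4312 + ((-3 - (6 + 8)) + 9/11)) = √(-4312 + ((-3 - 1*14) + (1/11)*9)) = √(-4312 + ((-3 - 14) + 9/11)) = √(-4312 + (-17 + 9/11)) = √(-4312 - 178/11) = √(-47610/11) = 69*I*√110/11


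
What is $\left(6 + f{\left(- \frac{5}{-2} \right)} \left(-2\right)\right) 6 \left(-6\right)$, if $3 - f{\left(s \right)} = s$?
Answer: $-180$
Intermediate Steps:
$f{\left(s \right)} = 3 - s$
$\left(6 + f{\left(- \frac{5}{-2} \right)} \left(-2\right)\right) 6 \left(-6\right) = \left(6 + \left(3 - - \frac{5}{-2}\right) \left(-2\right)\right) 6 \left(-6\right) = \left(6 + \left(3 - \left(-5\right) \left(- \frac{1}{2}\right)\right) \left(-2\right)\right) 6 \left(-6\right) = \left(6 + \left(3 - \frac{5}{2}\right) \left(-2\right)\right) 6 \left(-6\right) = \left(6 + \frac{1}{2} \left(-2\right)\right) 6 \left(-6\right) = \left(6 - 1\right) 6 \left(-6\right) = 5 \cdot 6 \left(-6\right) = 30 \left(-6\right) = -180$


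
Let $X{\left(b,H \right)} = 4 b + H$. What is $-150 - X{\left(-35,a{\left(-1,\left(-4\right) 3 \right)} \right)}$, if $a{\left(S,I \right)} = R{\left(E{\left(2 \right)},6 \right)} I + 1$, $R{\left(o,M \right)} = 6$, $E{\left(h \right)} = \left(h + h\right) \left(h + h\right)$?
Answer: $61$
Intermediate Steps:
$E{\left(h \right)} = 4 h^{2}$ ($E{\left(h \right)} = 2 h 2 h = 4 h^{2}$)
$a{\left(S,I \right)} = 1 + 6 I$ ($a{\left(S,I \right)} = 6 I + 1 = 1 + 6 I$)
$X{\left(b,H \right)} = H + 4 b$
$-150 - X{\left(-35,a{\left(-1,\left(-4\right) 3 \right)} \right)} = -150 - \left(\left(1 + 6 \left(\left(-4\right) 3\right)\right) + 4 \left(-35\right)\right) = -150 - \left(\left(1 + 6 \left(-12\right)\right) - 140\right) = -150 - \left(\left(1 - 72\right) - 140\right) = -150 - \left(-71 - 140\right) = -150 - -211 = -150 + 211 = 61$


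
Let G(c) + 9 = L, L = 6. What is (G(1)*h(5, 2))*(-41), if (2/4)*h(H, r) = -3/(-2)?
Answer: 369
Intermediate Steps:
G(c) = -3 (G(c) = -9 + 6 = -3)
h(H, r) = 3 (h(H, r) = 2*(-3/(-2)) = 2*(-3*(-1/2)) = 2*(3/2) = 3)
(G(1)*h(5, 2))*(-41) = -3*3*(-41) = -9*(-41) = 369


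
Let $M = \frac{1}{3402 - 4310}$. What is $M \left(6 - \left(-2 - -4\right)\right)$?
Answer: $- \frac{1}{227} \approx -0.0044053$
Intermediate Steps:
$M = - \frac{1}{908}$ ($M = \frac{1}{-908} = - \frac{1}{908} \approx -0.0011013$)
$M \left(6 - \left(-2 - -4\right)\right) = - \frac{6 - \left(-2 - -4\right)}{908} = - \frac{6 - \left(-2 + 4\right)}{908} = - \frac{6 - 2}{908} = \left(- \frac{1}{908}\right) 4 = - \frac{1}{227}$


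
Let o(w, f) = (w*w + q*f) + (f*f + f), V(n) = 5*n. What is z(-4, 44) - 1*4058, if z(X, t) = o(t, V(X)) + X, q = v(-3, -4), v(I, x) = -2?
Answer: -1706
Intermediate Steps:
q = -2
o(w, f) = f**2 + w**2 - f (o(w, f) = (w*w - 2*f) + (f*f + f) = (w**2 - 2*f) + (f**2 + f) = (w**2 - 2*f) + (f + f**2) = f**2 + w**2 - f)
z(X, t) = t**2 - 4*X + 25*X**2 (z(X, t) = ((5*X)**2 + t**2 - 5*X) + X = (25*X**2 + t**2 - 5*X) + X = (t**2 - 5*X + 25*X**2) + X = t**2 - 4*X + 25*X**2)
z(-4, 44) - 1*4058 = (44**2 - 4*(-4) + 25*(-4)**2) - 1*4058 = (1936 + 16 + 25*16) - 4058 = (1936 + 16 + 400) - 4058 = 2352 - 4058 = -1706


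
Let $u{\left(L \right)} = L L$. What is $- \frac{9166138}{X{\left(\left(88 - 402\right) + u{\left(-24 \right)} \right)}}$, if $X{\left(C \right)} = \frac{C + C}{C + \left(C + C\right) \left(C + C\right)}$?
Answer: $-4807639381$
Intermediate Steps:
$u{\left(L \right)} = L^{2}$
$X{\left(C \right)} = \frac{2 C}{C + 4 C^{2}}$ ($X{\left(C \right)} = \frac{2 C}{C + 2 C 2 C} = \frac{2 C}{C + 4 C^{2}}$)
$- \frac{9166138}{X{\left(\left(88 - 402\right) + u{\left(-24 \right)} \right)}} = - \frac{9166138}{2 \frac{1}{1 + 4 \left(\left(88 - 402\right) + \left(-24\right)^{2}\right)}} = - \frac{9166138}{2 \frac{1}{1 + 4 \left(-314 + 576\right)}} = - \frac{9166138}{2 \frac{1}{1 + 4 \cdot 262}} = - \frac{9166138}{2 \frac{1}{1 + 1048}} = - \frac{9166138}{2 \cdot \frac{1}{1049}} = - \frac{9166138}{\frac{2}{1049}} = \left(-9166138\right) \frac{1049}{2} = -4807639381$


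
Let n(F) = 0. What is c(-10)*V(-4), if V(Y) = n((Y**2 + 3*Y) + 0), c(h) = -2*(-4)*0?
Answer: 0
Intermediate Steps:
c(h) = 0 (c(h) = 8*0 = 0)
V(Y) = 0
c(-10)*V(-4) = 0*0 = 0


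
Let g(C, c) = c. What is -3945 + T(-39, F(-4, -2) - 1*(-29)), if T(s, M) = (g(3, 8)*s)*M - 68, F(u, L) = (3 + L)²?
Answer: -13373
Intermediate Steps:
T(s, M) = -68 + 8*M*s (T(s, M) = (8*s)*M - 68 = 8*M*s - 68 = -68 + 8*M*s)
-3945 + T(-39, F(-4, -2) - 1*(-29)) = -3945 + (-68 + 8*((3 - 2)² - 1*(-29))*(-39)) = -3945 + (-68 + 8*(1² + 29)*(-39)) = -3945 + (-68 + 8*(1 + 29)*(-39)) = -3945 + (-68 + 8*30*(-39)) = -3945 + (-68 - 9360) = -3945 - 9428 = -13373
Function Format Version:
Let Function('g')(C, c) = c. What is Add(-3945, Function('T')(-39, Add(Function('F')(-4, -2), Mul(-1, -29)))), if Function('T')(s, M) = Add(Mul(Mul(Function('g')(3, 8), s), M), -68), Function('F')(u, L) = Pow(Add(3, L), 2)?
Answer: -13373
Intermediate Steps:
Function('T')(s, M) = Add(-68, Mul(8, M, s)) (Function('T')(s, M) = Add(Mul(Mul(8, s), M), -68) = Add(Mul(8, M, s), -68) = Add(-68, Mul(8, M, s)))
Add(-3945, Function('T')(-39, Add(Function('F')(-4, -2), Mul(-1, -29)))) = Add(-3945, Add(-68, Mul(8, Add(Pow(Add(3, -2), 2), Mul(-1, -29)), -39))) = Add(-3945, Add(-68, Mul(8, Add(Pow(1, 2), 29), -39))) = Add(-3945, Add(-68, Mul(8, Add(1, 29), -39))) = Add(-3945, Add(-68, Mul(8, 30, -39))) = Add(-3945, Add(-68, -9360)) = Add(-3945, -9428) = -13373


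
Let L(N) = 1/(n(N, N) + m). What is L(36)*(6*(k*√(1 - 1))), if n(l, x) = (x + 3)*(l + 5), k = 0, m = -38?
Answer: 0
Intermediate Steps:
n(l, x) = (3 + x)*(5 + l)
L(N) = 1/(-23 + N² + 8*N) (L(N) = 1/((15 + 3*N + 5*N + N*N) - 38) = 1/((15 + 3*N + 5*N + N²) - 38) = 1/((15 + N² + 8*N) - 38) = 1/(-23 + N² + 8*N))
L(36)*(6*(k*√(1 - 1))) = (6*(0*√(1 - 1)))/(-23 + 36² + 8*36) = (6*(0*√0))/(-23 + 1296 + 288) = (6*(0*0))/1561 = (6*0)/1561 = (1/1561)*0 = 0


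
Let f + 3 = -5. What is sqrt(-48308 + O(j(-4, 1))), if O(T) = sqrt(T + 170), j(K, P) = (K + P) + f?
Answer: sqrt(-48308 + sqrt(159)) ≈ 219.76*I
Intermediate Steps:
f = -8 (f = -3 - 5 = -8)
j(K, P) = -8 + K + P (j(K, P) = (K + P) - 8 = -8 + K + P)
O(T) = sqrt(170 + T)
sqrt(-48308 + O(j(-4, 1))) = sqrt(-48308 + sqrt(170 + (-8 - 4 + 1))) = sqrt(-48308 + sqrt(170 - 11)) = sqrt(-48308 + sqrt(159))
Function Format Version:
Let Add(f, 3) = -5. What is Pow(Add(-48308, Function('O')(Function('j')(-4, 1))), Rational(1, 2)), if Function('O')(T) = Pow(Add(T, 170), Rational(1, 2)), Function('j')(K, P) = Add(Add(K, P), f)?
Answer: Pow(Add(-48308, Pow(159, Rational(1, 2))), Rational(1, 2)) ≈ Mul(219.76, I)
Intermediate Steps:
f = -8 (f = Add(-3, -5) = -8)
Function('j')(K, P) = Add(-8, K, P) (Function('j')(K, P) = Add(Add(K, P), -8) = Add(-8, K, P))
Function('O')(T) = Pow(Add(170, T), Rational(1, 2))
Pow(Add(-48308, Function('O')(Function('j')(-4, 1))), Rational(1, 2)) = Pow(Add(-48308, Pow(Add(170, Add(-8, -4, 1)), Rational(1, 2))), Rational(1, 2)) = Pow(Add(-48308, Pow(Add(170, -11), Rational(1, 2))), Rational(1, 2)) = Pow(Add(-48308, Pow(159, Rational(1, 2))), Rational(1, 2))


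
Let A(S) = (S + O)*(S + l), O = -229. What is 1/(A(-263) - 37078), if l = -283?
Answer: 1/231554 ≈ 4.3186e-6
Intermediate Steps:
A(S) = (-283 + S)*(-229 + S) (A(S) = (S - 229)*(S - 283) = (-229 + S)*(-283 + S) = (-283 + S)*(-229 + S))
1/(A(-263) - 37078) = 1/((64807 + (-263)² - 512*(-263)) - 37078) = 1/((64807 + 69169 + 134656) - 37078) = 1/(268632 - 37078) = 1/231554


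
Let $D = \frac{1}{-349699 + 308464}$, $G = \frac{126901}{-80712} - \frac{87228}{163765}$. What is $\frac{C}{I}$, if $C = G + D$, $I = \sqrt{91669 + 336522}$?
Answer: $- \frac{4025492239519 \sqrt{428191}}{818875489835589480} \approx -0.0032168$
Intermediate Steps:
$G = - \frac{1464330979}{695673720}$ ($G = 126901 \left(- \frac{1}{80712}\right) - \frac{87228}{163765} = - \frac{6679}{4248} - \frac{87228}{163765} = - \frac{1464330979}{695673720} \approx -2.1049$)
$D = - \frac{1}{41235}$ ($D = \frac{1}{-41235} = - \frac{1}{41235} \approx -2.4251 \cdot 10^{-5}$)
$I = \sqrt{428191} \approx 654.36$
$C = - \frac{4025492239519}{1912407056280}$ ($C = - \frac{1464330979}{695673720} - \frac{1}{41235} = - \frac{4025492239519}{1912407056280} \approx -2.1049$)
$\frac{C}{I} = - \frac{4025492239519}{1912407056280 \sqrt{428191}} = - \frac{4025492239519 \frac{\sqrt{428191}}{428191}}{1912407056280} = - \frac{4025492239519 \sqrt{428191}}{818875489835589480}$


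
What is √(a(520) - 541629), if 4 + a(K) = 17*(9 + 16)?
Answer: 2*I*√135302 ≈ 735.67*I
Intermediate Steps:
a(K) = 421 (a(K) = -4 + 17*(9 + 16) = -4 + 17*25 = -4 + 425 = 421)
√(a(520) - 541629) = √(421 - 541629) = √(-541208) = 2*I*√135302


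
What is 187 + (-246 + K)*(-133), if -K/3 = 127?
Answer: 83578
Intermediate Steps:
K = -381 (K = -3*127 = -381)
187 + (-246 + K)*(-133) = 187 + (-246 - 381)*(-133) = 187 - 627*(-133) = 187 + 83391 = 83578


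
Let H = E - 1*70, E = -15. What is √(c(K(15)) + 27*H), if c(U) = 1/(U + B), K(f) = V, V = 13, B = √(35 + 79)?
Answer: √(-29834 - 2295*√114)/√(13 + √114) ≈ 47.906*I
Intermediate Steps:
B = √114 ≈ 10.677
K(f) = 13
H = -85 (H = -15 - 1*70 = -15 - 70 = -85)
c(U) = 1/(U + √114)
√(c(K(15)) + 27*H) = √(1/(13 + √114) + 27*(-85)) = √(1/(13 + √114) - 2295) = √(-2295 + 1/(13 + √114))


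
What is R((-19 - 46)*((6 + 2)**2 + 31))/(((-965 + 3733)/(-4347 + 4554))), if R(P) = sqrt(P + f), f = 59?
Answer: 207*I*sqrt(1529)/1384 ≈ 5.8484*I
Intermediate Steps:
R(P) = sqrt(59 + P) (R(P) = sqrt(P + 59) = sqrt(59 + P))
R((-19 - 46)*((6 + 2)**2 + 31))/(((-965 + 3733)/(-4347 + 4554))) = sqrt(59 + (-19 - 46)*((6 + 2)**2 + 31))/(((-965 + 3733)/(-4347 + 4554))) = sqrt(59 - 65*(8**2 + 31))/((2768/207)) = sqrt(59 - 65*(64 + 31))/((2768*(1/207))) = sqrt(59 - 65*95)/(2768/207) = sqrt(59 - 6175)*(207/2768) = sqrt(-6116)*(207/2768) = (2*I*sqrt(1529))*(207/2768) = 207*I*sqrt(1529)/1384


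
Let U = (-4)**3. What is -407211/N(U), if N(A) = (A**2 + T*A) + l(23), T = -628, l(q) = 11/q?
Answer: -3121951/339545 ≈ -9.1945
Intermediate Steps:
U = -64
N(A) = 11/23 + A**2 - 628*A (N(A) = (A**2 - 628*A) + 11/23 = 11/23 + A**2 - 628*A)
-407211/N(U) = -407211/(11/23 + (-64)**2 - 628*(-64)) = -407211/(11/23 + 4096 + 40192) = -407211/1018635/23 = -407211*23/1018635 = -3121951/339545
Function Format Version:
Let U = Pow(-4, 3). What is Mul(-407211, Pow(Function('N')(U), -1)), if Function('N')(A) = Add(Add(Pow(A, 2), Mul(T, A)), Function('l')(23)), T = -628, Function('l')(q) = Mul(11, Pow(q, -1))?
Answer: Rational(-3121951, 339545) ≈ -9.1945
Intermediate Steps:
U = -64
Function('N')(A) = Add(Rational(11, 23), Pow(A, 2), Mul(-628, A)) (Function('N')(A) = Add(Add(Pow(A, 2), Mul(-628, A)), Mul(11, Pow(23, -1))) = Add(Add(Pow(A, 2), Mul(-628, A)), Mul(11, Rational(1, 23))) = Add(Add(Pow(A, 2), Mul(-628, A)), Rational(11, 23)) = Add(Rational(11, 23), Pow(A, 2), Mul(-628, A)))
Mul(-407211, Pow(Function('N')(U), -1)) = Mul(-407211, Pow(Add(Rational(11, 23), Pow(-64, 2), Mul(-628, -64)), -1)) = Mul(-407211, Pow(Add(Rational(11, 23), 4096, 40192), -1)) = Mul(-407211, Pow(Rational(1018635, 23), -1)) = Mul(-407211, Rational(23, 1018635)) = Rational(-3121951, 339545)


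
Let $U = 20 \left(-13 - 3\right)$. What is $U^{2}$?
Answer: $102400$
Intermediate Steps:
$U = -320$ ($U = 20 \left(-16\right) = -320$)
$U^{2} = \left(-320\right)^{2} = 102400$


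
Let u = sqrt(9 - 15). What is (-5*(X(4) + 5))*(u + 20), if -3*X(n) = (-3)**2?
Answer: -200 - 10*I*sqrt(6) ≈ -200.0 - 24.495*I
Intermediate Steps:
X(n) = -3 (X(n) = -1/3*(-3)**2 = -1/3*9 = -3)
u = I*sqrt(6) (u = sqrt(-6) = I*sqrt(6) ≈ 2.4495*I)
(-5*(X(4) + 5))*(u + 20) = (-5*(-3 + 5))*(I*sqrt(6) + 20) = (-5*2)*(20 + I*sqrt(6)) = -10*(20 + I*sqrt(6)) = -200 - 10*I*sqrt(6)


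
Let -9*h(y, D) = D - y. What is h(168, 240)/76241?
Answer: -8/76241 ≈ -0.00010493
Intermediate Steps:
h(y, D) = -D/9 + y/9 (h(y, D) = -(D - y)/9 = -D/9 + y/9)
h(168, 240)/76241 = (-⅑*240 + (⅑)*168)/76241 = (-80/3 + 56/3)*(1/76241) = -8*1/76241 = -8/76241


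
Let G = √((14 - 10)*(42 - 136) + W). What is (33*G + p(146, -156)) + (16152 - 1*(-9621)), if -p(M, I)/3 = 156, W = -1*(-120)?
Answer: 25305 + 528*I ≈ 25305.0 + 528.0*I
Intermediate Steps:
W = 120
p(M, I) = -468 (p(M, I) = -3*156 = -468)
G = 16*I (G = √((14 - 10)*(42 - 136) + 120) = √(4*(-94) + 120) = √(-376 + 120) = √(-256) = 16*I ≈ 16.0*I)
(33*G + p(146, -156)) + (16152 - 1*(-9621)) = (33*(16*I) - 468) + (16152 - 1*(-9621)) = (528*I - 468) + (16152 + 9621) = (-468 + 528*I) + 25773 = 25305 + 528*I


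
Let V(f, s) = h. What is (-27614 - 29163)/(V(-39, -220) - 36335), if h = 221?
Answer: 56777/36114 ≈ 1.5722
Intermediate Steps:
V(f, s) = 221
(-27614 - 29163)/(V(-39, -220) - 36335) = (-27614 - 29163)/(221 - 36335) = -56777/(-36114) = -56777*(-1/36114) = 56777/36114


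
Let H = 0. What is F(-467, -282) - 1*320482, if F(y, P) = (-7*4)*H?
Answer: -320482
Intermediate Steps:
F(y, P) = 0 (F(y, P) = -7*4*0 = -28*0 = 0)
F(-467, -282) - 1*320482 = 0 - 1*320482 = 0 - 320482 = -320482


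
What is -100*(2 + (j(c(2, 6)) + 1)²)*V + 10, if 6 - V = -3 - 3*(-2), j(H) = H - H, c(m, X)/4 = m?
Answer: -890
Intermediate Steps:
c(m, X) = 4*m
j(H) = 0
V = 3 (V = 6 - (-3 - 3*(-2)) = 6 - (-3 + 6) = 6 - 1*3 = 6 - 3 = 3)
-100*(2 + (j(c(2, 6)) + 1)²)*V + 10 = -100*(2 + (0 + 1)²)*3 + 10 = -100*(2 + 1²)*3 + 10 = -100*(2 + 1)*3 + 10 = -300*3 + 10 = -100*9 + 10 = -900 + 10 = -890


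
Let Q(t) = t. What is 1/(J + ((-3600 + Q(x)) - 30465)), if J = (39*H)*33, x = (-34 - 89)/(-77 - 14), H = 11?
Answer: -91/1811505 ≈ -5.0234e-5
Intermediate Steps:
x = 123/91 (x = -123/(-91) = -123*(-1/91) = 123/91 ≈ 1.3516)
J = 14157 (J = (39*11)*33 = 429*33 = 14157)
1/(J + ((-3600 + Q(x)) - 30465)) = 1/(14157 + ((-3600 + 123/91) - 30465)) = 1/(14157 + (-327477/91 - 30465)) = 1/(14157 - 3099792/91) = 1/(-1811505/91) = -91/1811505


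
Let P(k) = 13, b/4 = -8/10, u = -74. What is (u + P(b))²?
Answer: 3721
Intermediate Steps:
b = -16/5 (b = 4*(-8/10) = 4*(-8*⅒) = 4*(-⅘) = -16/5 ≈ -3.2000)
(u + P(b))² = (-74 + 13)² = (-61)² = 3721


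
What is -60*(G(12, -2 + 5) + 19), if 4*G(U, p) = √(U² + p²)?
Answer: -1140 - 45*√17 ≈ -1325.5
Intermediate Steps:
G(U, p) = √(U² + p²)/4
-60*(G(12, -2 + 5) + 19) = -60*(√(12² + (-2 + 5)²)/4 + 19) = -60*(√(144 + 3²)/4 + 19) = -60*(√(144 + 9)/4 + 19) = -60*(√153/4 + 19) = -60*((3*√17)/4 + 19) = -60*(3*√17/4 + 19) = -60*(19 + 3*√17/4) = -1140 - 45*√17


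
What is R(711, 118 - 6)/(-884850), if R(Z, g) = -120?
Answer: 4/29495 ≈ 0.00013562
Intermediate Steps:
R(711, 118 - 6)/(-884850) = -120/(-884850) = -120*(-1/884850) = 4/29495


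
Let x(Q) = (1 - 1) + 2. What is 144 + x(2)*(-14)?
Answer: 116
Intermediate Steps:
x(Q) = 2 (x(Q) = 0 + 2 = 2)
144 + x(2)*(-14) = 144 + 2*(-14) = 144 - 28 = 116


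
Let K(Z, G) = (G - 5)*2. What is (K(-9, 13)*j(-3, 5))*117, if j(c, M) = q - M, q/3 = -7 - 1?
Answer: -54288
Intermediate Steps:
q = -24 (q = 3*(-7 - 1) = 3*(-8) = -24)
j(c, M) = -24 - M
K(Z, G) = -10 + 2*G (K(Z, G) = (-5 + G)*2 = -10 + 2*G)
(K(-9, 13)*j(-3, 5))*117 = ((-10 + 2*13)*(-24 - 1*5))*117 = ((-10 + 26)*(-24 - 5))*117 = (16*(-29))*117 = -464*117 = -54288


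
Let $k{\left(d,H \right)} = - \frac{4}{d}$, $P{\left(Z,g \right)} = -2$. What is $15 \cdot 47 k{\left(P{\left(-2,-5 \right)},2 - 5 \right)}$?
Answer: $1410$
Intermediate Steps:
$15 \cdot 47 k{\left(P{\left(-2,-5 \right)},2 - 5 \right)} = 15 \cdot 47 \left(- \frac{4}{-2}\right) = 705 \left(\left(-4\right) \left(- \frac{1}{2}\right)\right) = 705 \cdot 2 = 1410$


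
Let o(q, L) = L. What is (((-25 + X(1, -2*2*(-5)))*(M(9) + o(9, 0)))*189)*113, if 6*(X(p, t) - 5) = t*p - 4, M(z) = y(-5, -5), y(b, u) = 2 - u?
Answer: -2591316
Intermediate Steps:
M(z) = 7 (M(z) = 2 - 1*(-5) = 2 + 5 = 7)
X(p, t) = 13/3 + p*t/6 (X(p, t) = 5 + (t*p - 4)/6 = 5 + (p*t - 4)/6 = 5 + (-4 + p*t)/6 = 5 + (-⅔ + p*t/6) = 13/3 + p*t/6)
(((-25 + X(1, -2*2*(-5)))*(M(9) + o(9, 0)))*189)*113 = (((-25 + (13/3 + (⅙)*1*(-2*2*(-5))))*(7 + 0))*189)*113 = (((-25 + (13/3 + (⅙)*1*(-4*(-5))))*7)*189)*113 = (((-25 + (13/3 + (⅙)*1*20))*7)*189)*113 = (((-25 + (13/3 + 10/3))*7)*189)*113 = (((-25 + 23/3)*7)*189)*113 = (-52/3*7*189)*113 = -364/3*189*113 = -22932*113 = -2591316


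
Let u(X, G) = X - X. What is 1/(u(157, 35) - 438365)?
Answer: -1/438365 ≈ -2.2812e-6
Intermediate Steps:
u(X, G) = 0
1/(u(157, 35) - 438365) = 1/(0 - 438365) = 1/(-438365) = -1/438365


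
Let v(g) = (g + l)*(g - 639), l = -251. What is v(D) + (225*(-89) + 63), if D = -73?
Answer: 210726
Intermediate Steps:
v(g) = (-639 + g)*(-251 + g) (v(g) = (g - 251)*(g - 639) = (-251 + g)*(-639 + g) = (-639 + g)*(-251 + g))
v(D) + (225*(-89) + 63) = (160389 + (-73)**2 - 890*(-73)) + (225*(-89) + 63) = (160389 + 5329 + 64970) + (-20025 + 63) = 230688 - 19962 = 210726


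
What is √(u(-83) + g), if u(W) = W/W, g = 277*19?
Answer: 4*√329 ≈ 72.553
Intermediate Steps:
g = 5263
u(W) = 1
√(u(-83) + g) = √(1 + 5263) = √5264 = 4*√329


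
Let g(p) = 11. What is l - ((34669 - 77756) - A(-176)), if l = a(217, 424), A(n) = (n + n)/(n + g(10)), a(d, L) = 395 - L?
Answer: 645902/15 ≈ 43060.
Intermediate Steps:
A(n) = 2*n/(11 + n) (A(n) = (n + n)/(n + 11) = (2*n)/(11 + n) = 2*n/(11 + n))
l = -29 (l = 395 - 1*424 = 395 - 424 = -29)
l - ((34669 - 77756) - A(-176)) = -29 - ((34669 - 77756) - 2*(-176)/(11 - 176)) = -29 - (-43087 - 2*(-176)/(-165)) = -29 - (-43087 - 2*(-176)*(-1)/165) = -29 - (-43087 - 1*32/15) = -29 - (-43087 - 32/15) = -29 - 1*(-646337/15) = -29 + 646337/15 = 645902/15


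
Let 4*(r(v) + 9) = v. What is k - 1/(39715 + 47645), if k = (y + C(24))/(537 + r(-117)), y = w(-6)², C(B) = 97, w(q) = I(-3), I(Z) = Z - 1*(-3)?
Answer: 107599/553280 ≈ 0.19447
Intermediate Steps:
I(Z) = 3 + Z (I(Z) = Z + 3 = 3 + Z)
r(v) = -9 + v/4
w(q) = 0 (w(q) = 3 - 3 = 0)
y = 0 (y = 0² = 0)
k = 388/1995 (k = (0 + 97)/(537 + (-9 + (¼)*(-117))) = 97/(537 + (-9 - 117/4)) = 97/(537 - 153/4) = 97/(1995/4) = 97*(4/1995) = 388/1995 ≈ 0.19449)
k - 1/(39715 + 47645) = 388/1995 - 1/(39715 + 47645) = 388/1995 - 1/87360 = 107599/553280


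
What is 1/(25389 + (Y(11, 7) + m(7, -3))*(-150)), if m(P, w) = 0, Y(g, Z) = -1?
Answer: 1/25539 ≈ 3.9156e-5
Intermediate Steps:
1/(25389 + (Y(11, 7) + m(7, -3))*(-150)) = 1/(25389 + (-1 + 0)*(-150)) = 1/(25389 - 1*(-150)) = 1/(25389 + 150) = 1/25539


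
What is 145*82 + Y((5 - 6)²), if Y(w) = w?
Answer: 11891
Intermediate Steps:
145*82 + Y((5 - 6)²) = 145*82 + (5 - 6)² = 11890 + (-1)² = 11890 + 1 = 11891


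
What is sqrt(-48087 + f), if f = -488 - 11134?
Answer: I*sqrt(59709) ≈ 244.35*I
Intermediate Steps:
f = -11622
sqrt(-48087 + f) = sqrt(-48087 - 11622) = sqrt(-59709) = I*sqrt(59709)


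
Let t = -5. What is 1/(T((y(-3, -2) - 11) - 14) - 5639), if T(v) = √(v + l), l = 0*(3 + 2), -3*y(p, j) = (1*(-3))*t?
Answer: -5639/31798351 - I*√30/31798351 ≈ -0.00017734 - 1.7225e-7*I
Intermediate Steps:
y(p, j) = -5 (y(p, j) = -1*(-3)*(-5)/3 = -(-1)*(-5) = -⅓*15 = -5)
l = 0 (l = 0*5 = 0)
T(v) = √v (T(v) = √(v + 0) = √v)
1/(T((y(-3, -2) - 11) - 14) - 5639) = 1/(√((-5 - 11) - 14) - 5639) = 1/(√(-16 - 14) - 5639) = 1/(√(-30) - 5639) = 1/(I*√30 - 5639) = 1/(-5639 + I*√30)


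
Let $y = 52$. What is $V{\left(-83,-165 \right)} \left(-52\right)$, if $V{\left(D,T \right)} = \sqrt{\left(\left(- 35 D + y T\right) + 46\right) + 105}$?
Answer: $- 104 i \sqrt{1381} \approx - 3864.8 i$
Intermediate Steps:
$V{\left(D,T \right)} = \sqrt{151 - 35 D + 52 T}$ ($V{\left(D,T \right)} = \sqrt{\left(\left(- 35 D + 52 T\right) + 46\right) + 105} = \sqrt{\left(46 - 35 D + 52 T\right) + 105} = \sqrt{151 - 35 D + 52 T}$)
$V{\left(-83,-165 \right)} \left(-52\right) = \sqrt{151 - -2905 + 52 \left(-165\right)} \left(-52\right) = \sqrt{151 + 2905 - 8580} \left(-52\right) = \sqrt{-5524} \left(-52\right) = 2 i \sqrt{1381} \left(-52\right) = - 104 i \sqrt{1381}$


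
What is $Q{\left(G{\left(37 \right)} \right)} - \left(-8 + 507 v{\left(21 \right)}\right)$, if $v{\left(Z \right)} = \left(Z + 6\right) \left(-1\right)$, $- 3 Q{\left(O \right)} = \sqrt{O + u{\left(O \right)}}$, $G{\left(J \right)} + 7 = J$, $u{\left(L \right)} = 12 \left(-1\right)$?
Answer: $13697 - \sqrt{2} \approx 13696.0$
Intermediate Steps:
$u{\left(L \right)} = -12$
$G{\left(J \right)} = -7 + J$
$Q{\left(O \right)} = - \frac{\sqrt{-12 + O}}{3}$ ($Q{\left(O \right)} = - \frac{\sqrt{O - 12}}{3} = - \frac{\sqrt{-12 + O}}{3}$)
$v{\left(Z \right)} = -6 - Z$ ($v{\left(Z \right)} = \left(6 + Z\right) \left(-1\right) = -6 - Z$)
$Q{\left(G{\left(37 \right)} \right)} - \left(-8 + 507 v{\left(21 \right)}\right) = - \frac{\sqrt{-12 + \left(-7 + 37\right)}}{3} - \left(-8 + 507 \left(-6 - 21\right)\right) = - \frac{\sqrt{-12 + 30}}{3} - \left(-8 + 507 \left(-6 - 21\right)\right) = - \frac{\sqrt{18}}{3} - \left(-8 + 507 \left(-27\right)\right) = - \frac{3 \sqrt{2}}{3} - \left(-8 - 13689\right) = - \sqrt{2} - -13697 = - \sqrt{2} + 13697 = 13697 - \sqrt{2}$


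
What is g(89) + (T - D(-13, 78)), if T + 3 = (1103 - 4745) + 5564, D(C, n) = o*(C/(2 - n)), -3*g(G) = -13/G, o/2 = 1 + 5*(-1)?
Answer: 9742276/5073 ≈ 1920.4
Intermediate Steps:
o = -8 (o = 2*(1 + 5*(-1)) = 2*(1 - 5) = 2*(-4) = -8)
g(G) = 13/(3*G) (g(G) = -(-13)/(3*G) = 13/(3*G))
D(C, n) = -8*C/(2 - n)
T = 1919 (T = -3 + ((1103 - 4745) + 5564) = -3 + (-3642 + 5564) = -3 + 1922 = 1919)
g(89) + (T - D(-13, 78)) = (13/3)/89 + (1919 - 8*(-13)/(-2 + 78)) = (13/3)*(1/89) + (1919 - 8*(-13)/76) = 13/267 + (1919 - 8*(-13)/76) = 13/267 + (1919 - 1*(-26/19)) = 13/267 + (1919 + 26/19) = 13/267 + 36487/19 = 9742276/5073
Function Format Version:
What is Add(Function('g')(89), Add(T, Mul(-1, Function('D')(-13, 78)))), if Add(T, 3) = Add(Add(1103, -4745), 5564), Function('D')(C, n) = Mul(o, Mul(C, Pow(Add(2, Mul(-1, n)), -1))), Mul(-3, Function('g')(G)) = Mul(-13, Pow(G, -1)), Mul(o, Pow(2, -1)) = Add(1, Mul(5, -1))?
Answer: Rational(9742276, 5073) ≈ 1920.4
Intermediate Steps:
o = -8 (o = Mul(2, Add(1, Mul(5, -1))) = Mul(2, Add(1, -5)) = Mul(2, -4) = -8)
Function('g')(G) = Mul(Rational(13, 3), Pow(G, -1)) (Function('g')(G) = Mul(Rational(-1, 3), Mul(-13, Pow(G, -1))) = Mul(Rational(13, 3), Pow(G, -1)))
Function('D')(C, n) = Mul(-8, C, Pow(Add(2, Mul(-1, n)), -1)) (Function('D')(C, n) = Mul(-8, Mul(C, Pow(Add(2, Mul(-1, n)), -1))) = Mul(-8, C, Pow(Add(2, Mul(-1, n)), -1)))
T = 1919 (T = Add(-3, Add(Add(1103, -4745), 5564)) = Add(-3, Add(-3642, 5564)) = Add(-3, 1922) = 1919)
Add(Function('g')(89), Add(T, Mul(-1, Function('D')(-13, 78)))) = Add(Mul(Rational(13, 3), Pow(89, -1)), Add(1919, Mul(-1, Mul(8, -13, Pow(Add(-2, 78), -1))))) = Add(Mul(Rational(13, 3), Rational(1, 89)), Add(1919, Mul(-1, Mul(8, -13, Pow(76, -1))))) = Add(Rational(13, 267), Add(1919, Mul(-1, Mul(8, -13, Rational(1, 76))))) = Add(Rational(13, 267), Add(1919, Mul(-1, Rational(-26, 19)))) = Add(Rational(13, 267), Add(1919, Rational(26, 19))) = Add(Rational(13, 267), Rational(36487, 19)) = Rational(9742276, 5073)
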